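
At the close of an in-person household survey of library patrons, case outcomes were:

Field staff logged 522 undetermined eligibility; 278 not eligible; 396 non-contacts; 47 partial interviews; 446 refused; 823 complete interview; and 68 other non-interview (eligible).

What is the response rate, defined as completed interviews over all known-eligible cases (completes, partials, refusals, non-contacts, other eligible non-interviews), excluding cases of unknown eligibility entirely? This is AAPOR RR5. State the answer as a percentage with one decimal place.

46.2%

Numerator → 823
Denom → 823 + 47 + 446 + 396 + 68 = 1780
RR5 = 823 / 1780 = 0.4624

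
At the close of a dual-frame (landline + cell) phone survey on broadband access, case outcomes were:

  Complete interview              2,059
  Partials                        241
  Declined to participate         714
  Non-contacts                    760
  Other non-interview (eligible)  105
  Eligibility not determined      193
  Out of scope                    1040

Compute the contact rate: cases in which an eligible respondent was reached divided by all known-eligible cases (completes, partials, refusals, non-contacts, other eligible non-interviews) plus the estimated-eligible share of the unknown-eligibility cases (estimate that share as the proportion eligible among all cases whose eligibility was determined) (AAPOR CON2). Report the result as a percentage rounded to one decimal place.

Num → 2059 + 241 + 714 + 105 = 3119
Eligible (known) → 2059 + 241 + 714 + 760 + 105 = 3879
e = 3879 / (3879 + 1040) = 3879 / 4919 = 0.7886
e × U → 0.7886 × 193 = 152.20
Denom → 3879 + 152.20 = 4031.20
CON2 = 3119 / 4031.20 = 0.7737

77.4%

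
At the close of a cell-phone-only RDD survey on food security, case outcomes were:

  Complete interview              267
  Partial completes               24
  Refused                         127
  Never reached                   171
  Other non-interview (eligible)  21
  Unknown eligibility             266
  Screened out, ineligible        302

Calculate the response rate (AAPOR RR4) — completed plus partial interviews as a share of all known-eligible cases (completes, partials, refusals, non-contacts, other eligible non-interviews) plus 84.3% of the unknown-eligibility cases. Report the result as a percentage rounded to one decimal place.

34.9%

Top → 267 + 24 = 291
Known eligible → 267 + 24 + 127 + 171 + 21 = 610
Eligible share of unknowns → 0.8430 × 266 = 224.24
Base → 610 + 224.24 = 834.24
RR4 = 291 / 834.24 = 0.3488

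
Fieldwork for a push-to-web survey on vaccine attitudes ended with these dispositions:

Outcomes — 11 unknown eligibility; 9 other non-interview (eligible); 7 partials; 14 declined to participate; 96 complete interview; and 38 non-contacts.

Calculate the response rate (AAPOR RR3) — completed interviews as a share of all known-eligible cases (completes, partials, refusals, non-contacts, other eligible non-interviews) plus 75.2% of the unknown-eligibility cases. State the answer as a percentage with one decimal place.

Numerator → 96
Determined eligible → 96 + 7 + 14 + 38 + 9 = 164
e × U → 0.7520 × 11 = 8.27
Denom → 164 + 8.27 = 172.27
RR3 = 96 / 172.27 = 0.5573

55.7%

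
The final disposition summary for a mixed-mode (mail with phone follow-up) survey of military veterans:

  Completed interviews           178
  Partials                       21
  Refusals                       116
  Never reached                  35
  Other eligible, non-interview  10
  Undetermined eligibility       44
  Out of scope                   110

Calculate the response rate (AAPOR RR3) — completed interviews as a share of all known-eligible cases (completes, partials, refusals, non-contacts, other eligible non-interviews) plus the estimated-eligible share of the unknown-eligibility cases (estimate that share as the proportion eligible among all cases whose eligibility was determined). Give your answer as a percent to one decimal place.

45.2%

Top → 178
Known eligible → 178 + 21 + 116 + 35 + 10 = 360
e = 360 / (360 + 110) = 360 / 470 = 0.7660
Estimated eligible among unknowns → 0.7660 × 44 = 33.70
Denom → 360 + 33.70 = 393.70
RR3 = 178 / 393.70 = 0.4521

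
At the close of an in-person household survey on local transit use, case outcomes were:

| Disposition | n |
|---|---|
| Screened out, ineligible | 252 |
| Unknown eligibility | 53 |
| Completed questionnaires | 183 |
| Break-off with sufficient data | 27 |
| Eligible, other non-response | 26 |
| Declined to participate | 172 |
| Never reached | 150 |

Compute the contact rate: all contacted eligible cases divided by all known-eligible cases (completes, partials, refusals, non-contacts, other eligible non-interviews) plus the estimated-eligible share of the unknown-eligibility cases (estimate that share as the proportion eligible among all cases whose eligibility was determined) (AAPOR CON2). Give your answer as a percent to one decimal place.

68.6%

Numerator: 183 + 27 + 172 + 26 = 408
Eligible (known): 183 + 27 + 172 + 150 + 26 = 558
e = 558 / (558 + 252) = 558 / 810 = 0.6889
e × U: 0.6889 × 53 = 36.51
Base: 558 + 36.51 = 594.51
CON2 = 408 / 594.51 = 0.6863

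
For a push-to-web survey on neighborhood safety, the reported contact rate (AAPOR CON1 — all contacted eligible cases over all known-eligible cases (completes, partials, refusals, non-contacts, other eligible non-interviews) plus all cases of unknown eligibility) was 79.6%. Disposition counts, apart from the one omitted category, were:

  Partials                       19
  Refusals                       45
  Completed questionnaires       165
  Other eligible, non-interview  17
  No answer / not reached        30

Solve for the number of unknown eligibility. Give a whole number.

33

Num = 165 + 19 + 45 + 17 = 246
CON1 = 246 / D = 0.796
D = 246 / 0.796 = 309.0
Remaining denominator categories sum to 276
unknown eligibility = 309.0 − 276 ≈ 33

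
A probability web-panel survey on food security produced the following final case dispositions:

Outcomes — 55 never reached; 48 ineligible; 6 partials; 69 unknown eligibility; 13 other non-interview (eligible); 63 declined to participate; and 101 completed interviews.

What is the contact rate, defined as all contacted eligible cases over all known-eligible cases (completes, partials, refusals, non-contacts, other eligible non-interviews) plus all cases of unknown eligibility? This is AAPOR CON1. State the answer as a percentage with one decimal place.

59.6%

Numerator: 101 + 6 + 63 + 13 = 183
Base: 101 + 6 + 63 + 55 + 13 + 69 = 307
CON1 = 183 / 307 = 0.5961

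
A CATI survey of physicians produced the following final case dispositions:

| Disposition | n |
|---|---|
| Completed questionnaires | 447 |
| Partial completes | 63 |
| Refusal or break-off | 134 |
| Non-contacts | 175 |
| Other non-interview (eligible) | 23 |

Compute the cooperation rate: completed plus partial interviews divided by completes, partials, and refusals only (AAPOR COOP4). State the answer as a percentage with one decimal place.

79.2%

Num → 447 + 63 = 510
Denom → 447 + 63 + 134 = 644
COOP4 = 510 / 644 = 0.7919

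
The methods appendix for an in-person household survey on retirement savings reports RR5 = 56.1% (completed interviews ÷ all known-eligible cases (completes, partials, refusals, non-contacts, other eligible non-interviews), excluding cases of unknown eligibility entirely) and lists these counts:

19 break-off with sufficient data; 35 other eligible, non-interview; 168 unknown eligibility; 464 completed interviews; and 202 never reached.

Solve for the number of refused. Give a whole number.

107

RR5 = 464 / D = 0.561
D = 464 / 0.561 = 827.1
Remaining denominator categories sum to 720
refused = 827.1 − 720 ≈ 107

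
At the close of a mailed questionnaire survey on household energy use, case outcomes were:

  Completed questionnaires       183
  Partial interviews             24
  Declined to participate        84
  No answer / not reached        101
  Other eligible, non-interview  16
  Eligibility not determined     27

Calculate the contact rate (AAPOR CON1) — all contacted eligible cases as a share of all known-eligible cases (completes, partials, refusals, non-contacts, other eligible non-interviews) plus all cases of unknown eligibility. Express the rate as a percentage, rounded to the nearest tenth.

70.6%

Numerator: 183 + 24 + 84 + 16 = 307
Base: 183 + 24 + 84 + 101 + 16 + 27 = 435
CON1 = 307 / 435 = 0.7057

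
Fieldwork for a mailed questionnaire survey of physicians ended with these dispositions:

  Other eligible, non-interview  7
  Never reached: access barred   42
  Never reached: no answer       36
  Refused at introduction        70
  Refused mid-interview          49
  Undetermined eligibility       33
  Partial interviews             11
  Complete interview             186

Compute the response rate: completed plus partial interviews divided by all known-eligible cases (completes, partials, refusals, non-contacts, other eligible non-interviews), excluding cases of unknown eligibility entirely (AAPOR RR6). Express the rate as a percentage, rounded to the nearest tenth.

49.1%

Refusals = 70 + 49 = 119
Non-contacts = 36 + 42 = 78
Top → 186 + 11 = 197
Base → 186 + 11 + 119 + 78 + 7 = 401
RR6 = 197 / 401 = 0.4913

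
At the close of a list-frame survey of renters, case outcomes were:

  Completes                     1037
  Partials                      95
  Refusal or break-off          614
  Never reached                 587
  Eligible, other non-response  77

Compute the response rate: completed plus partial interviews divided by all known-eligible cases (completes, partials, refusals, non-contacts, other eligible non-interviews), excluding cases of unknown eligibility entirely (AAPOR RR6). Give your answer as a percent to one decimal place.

47.0%

Num: 1037 + 95 = 1132
Denom: 1037 + 95 + 614 + 587 + 77 = 2410
RR6 = 1132 / 2410 = 0.4697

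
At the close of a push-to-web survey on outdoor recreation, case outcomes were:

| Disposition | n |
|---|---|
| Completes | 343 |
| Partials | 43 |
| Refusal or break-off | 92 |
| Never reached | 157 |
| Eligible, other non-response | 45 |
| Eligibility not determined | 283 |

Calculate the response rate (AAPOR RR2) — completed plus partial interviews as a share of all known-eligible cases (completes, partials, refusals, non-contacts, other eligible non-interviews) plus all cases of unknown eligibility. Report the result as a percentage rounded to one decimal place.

Numerator → 343 + 43 = 386
Denominator → 343 + 43 + 92 + 157 + 45 + 283 = 963
RR2 = 386 / 963 = 0.4008

40.1%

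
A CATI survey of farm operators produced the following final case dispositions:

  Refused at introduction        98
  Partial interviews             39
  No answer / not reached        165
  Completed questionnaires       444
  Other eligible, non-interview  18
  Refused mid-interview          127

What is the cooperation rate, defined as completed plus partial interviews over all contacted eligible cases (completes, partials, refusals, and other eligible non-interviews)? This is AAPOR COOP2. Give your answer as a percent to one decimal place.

66.5%

Refusal or break-off = 98 + 127 = 225
Top: 444 + 39 = 483
Denom: 444 + 39 + 225 + 18 = 726
COOP2 = 483 / 726 = 0.6653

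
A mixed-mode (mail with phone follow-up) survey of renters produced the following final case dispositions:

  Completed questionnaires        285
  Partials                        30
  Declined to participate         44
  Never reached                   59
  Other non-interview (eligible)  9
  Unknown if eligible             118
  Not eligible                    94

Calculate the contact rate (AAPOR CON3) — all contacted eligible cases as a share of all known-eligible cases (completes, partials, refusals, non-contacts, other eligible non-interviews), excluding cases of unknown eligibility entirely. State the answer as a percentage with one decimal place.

Num → 285 + 30 + 44 + 9 = 368
Denominator → 285 + 30 + 44 + 59 + 9 = 427
CON3 = 368 / 427 = 0.8618

86.2%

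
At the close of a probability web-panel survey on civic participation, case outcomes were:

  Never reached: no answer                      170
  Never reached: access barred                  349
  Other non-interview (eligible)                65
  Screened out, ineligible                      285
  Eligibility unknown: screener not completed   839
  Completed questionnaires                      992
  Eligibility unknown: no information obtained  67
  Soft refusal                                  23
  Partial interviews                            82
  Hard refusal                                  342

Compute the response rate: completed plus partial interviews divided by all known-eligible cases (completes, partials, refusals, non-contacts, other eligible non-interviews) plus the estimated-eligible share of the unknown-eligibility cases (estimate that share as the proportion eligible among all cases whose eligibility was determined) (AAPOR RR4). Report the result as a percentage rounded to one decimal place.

Refused = 342 + 23 = 365
Non-contacts = 170 + 349 = 519
Unknown if eligible = 839 + 67 = 906
Top: 992 + 82 = 1074
Eligible (known): 992 + 82 + 365 + 519 + 65 = 2023
e = 2023 / (2023 + 285) = 2023 / 2308 = 0.8765
Eligible share of unknowns: 0.8765 × 906 = 794.11
Base: 2023 + 794.11 = 2817.11
RR4 = 1074 / 2817.11 = 0.3812

38.1%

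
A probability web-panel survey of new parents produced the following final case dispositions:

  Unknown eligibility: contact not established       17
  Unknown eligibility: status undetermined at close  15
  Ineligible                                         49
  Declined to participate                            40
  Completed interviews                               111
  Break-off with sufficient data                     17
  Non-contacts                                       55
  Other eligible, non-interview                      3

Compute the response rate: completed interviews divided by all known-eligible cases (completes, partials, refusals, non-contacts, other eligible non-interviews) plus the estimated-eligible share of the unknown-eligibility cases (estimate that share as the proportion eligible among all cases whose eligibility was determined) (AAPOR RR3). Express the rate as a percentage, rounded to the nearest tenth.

44.0%

Undetermined eligibility = 17 + 15 = 32
Numerator: 111
Eligible (known): 111 + 17 + 40 + 55 + 3 = 226
e = 226 / (226 + 49) = 226 / 275 = 0.8218
Estimated eligible among unknowns: 0.8218 × 32 = 26.30
Denominator: 226 + 26.30 = 252.30
RR3 = 111 / 252.30 = 0.4400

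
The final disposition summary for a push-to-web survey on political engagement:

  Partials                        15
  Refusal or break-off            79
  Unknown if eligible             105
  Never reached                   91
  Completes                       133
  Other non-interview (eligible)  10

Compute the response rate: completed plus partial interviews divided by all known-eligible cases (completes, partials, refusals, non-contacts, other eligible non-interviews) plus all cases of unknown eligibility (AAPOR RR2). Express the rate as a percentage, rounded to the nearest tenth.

34.2%

Numerator = 133 + 15 = 148
Denom = 133 + 15 + 79 + 91 + 10 + 105 = 433
RR2 = 148 / 433 = 0.3418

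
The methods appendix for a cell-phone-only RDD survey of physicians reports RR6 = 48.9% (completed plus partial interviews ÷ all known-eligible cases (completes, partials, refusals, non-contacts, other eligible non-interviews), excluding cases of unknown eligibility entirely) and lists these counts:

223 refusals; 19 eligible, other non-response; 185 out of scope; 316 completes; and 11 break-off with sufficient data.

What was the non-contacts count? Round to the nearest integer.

Num: 316 + 11 = 327
RR6 = 327 / D = 0.489
D = 327 / 0.489 = 668.7
Remaining denominator categories sum to 569
non-contacts = 668.7 − 569 ≈ 100

100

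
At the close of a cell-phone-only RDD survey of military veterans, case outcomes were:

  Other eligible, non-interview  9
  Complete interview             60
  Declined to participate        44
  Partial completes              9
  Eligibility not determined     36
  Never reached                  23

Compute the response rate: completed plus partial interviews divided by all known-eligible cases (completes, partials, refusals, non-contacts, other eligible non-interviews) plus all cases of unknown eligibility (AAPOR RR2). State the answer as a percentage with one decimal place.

Num: 60 + 9 = 69
Base: 60 + 9 + 44 + 23 + 9 + 36 = 181
RR2 = 69 / 181 = 0.3812

38.1%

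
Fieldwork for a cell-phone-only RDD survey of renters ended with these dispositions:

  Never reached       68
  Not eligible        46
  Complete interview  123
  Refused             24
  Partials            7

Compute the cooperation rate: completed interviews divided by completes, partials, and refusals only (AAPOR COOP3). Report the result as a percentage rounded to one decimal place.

Top → 123
Base → 123 + 7 + 24 = 154
COOP3 = 123 / 154 = 0.7987

79.9%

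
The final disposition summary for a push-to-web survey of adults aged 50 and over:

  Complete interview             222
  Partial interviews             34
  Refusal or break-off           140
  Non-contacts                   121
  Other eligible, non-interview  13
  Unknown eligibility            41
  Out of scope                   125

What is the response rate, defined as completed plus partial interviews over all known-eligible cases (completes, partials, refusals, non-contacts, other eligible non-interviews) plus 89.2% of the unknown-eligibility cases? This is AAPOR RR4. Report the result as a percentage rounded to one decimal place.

Numerator: 222 + 34 = 256
Known eligible: 222 + 34 + 140 + 121 + 13 = 530
Estimated eligible among unknowns: 0.8920 × 41 = 36.57
Denom: 530 + 36.57 = 566.57
RR4 = 256 / 566.57 = 0.4518

45.2%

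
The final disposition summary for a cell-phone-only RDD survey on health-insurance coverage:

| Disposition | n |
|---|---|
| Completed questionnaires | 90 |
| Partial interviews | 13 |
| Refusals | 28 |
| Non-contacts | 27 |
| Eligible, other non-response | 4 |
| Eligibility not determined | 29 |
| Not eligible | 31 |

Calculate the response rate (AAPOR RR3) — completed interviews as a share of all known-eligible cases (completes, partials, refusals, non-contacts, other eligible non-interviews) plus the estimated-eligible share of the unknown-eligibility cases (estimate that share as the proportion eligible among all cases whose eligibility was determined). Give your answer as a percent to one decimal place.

48.3%

Numerator → 90
Known eligible → 90 + 13 + 28 + 27 + 4 = 162
e = 162 / (162 + 31) = 162 / 193 = 0.8394
Estimated eligible among unknowns → 0.8394 × 29 = 24.34
Denominator → 162 + 24.34 = 186.34
RR3 = 90 / 186.34 = 0.4830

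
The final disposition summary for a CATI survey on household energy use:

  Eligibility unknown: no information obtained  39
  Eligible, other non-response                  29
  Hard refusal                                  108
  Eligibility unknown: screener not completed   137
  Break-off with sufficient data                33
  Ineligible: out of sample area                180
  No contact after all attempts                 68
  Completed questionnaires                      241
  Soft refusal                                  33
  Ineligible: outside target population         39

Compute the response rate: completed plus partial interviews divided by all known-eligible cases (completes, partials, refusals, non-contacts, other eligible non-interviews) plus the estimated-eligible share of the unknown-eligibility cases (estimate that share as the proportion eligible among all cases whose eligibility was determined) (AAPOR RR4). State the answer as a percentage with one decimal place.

43.1%

Refused = 108 + 33 = 141
Unknown if eligible = 137 + 39 = 176
Ineligible = 39 + 180 = 219
Top: 241 + 33 = 274
Eligible (known): 241 + 33 + 141 + 68 + 29 = 512
e = 512 / (512 + 219) = 512 / 731 = 0.7004
Estimated eligible among unknowns: 0.7004 × 176 = 123.27
Denominator: 512 + 123.27 = 635.27
RR4 = 274 / 635.27 = 0.4313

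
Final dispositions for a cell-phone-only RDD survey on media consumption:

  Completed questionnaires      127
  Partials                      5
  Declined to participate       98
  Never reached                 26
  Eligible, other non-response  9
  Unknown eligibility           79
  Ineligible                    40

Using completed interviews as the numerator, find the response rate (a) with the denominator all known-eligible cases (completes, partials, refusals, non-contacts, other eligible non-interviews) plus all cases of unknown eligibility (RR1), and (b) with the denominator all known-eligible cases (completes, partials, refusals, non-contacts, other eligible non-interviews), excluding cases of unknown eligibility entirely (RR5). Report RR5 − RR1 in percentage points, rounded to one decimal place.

11.0

Top → 127
Denominator → 127 + 5 + 98 + 26 + 9 + 79 = 344
RR1 = 127 / 344 = 0.3692
Denominator → 127 + 5 + 98 + 26 + 9 = 265
RR5 = 127 / 265 = 0.4792
Difference = 47.92 − 36.92 = 11.00 percentage points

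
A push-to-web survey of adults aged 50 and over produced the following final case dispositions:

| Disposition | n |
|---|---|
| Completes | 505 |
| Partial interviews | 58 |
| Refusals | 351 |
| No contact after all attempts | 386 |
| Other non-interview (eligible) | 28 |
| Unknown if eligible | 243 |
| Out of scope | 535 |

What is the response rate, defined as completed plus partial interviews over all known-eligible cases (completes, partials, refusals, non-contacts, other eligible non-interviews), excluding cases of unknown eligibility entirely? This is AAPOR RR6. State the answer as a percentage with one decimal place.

42.4%

Numerator = 505 + 58 = 563
Denominator = 505 + 58 + 351 + 386 + 28 = 1328
RR6 = 563 / 1328 = 0.4239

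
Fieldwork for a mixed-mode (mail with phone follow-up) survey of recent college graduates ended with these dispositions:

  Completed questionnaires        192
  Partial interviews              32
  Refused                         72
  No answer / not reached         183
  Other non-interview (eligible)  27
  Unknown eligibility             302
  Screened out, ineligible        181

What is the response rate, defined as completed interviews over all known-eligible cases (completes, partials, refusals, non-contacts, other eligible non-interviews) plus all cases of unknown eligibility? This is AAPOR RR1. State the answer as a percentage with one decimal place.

23.8%

Numerator = 192
Denom = 192 + 32 + 72 + 183 + 27 + 302 = 808
RR1 = 192 / 808 = 0.2376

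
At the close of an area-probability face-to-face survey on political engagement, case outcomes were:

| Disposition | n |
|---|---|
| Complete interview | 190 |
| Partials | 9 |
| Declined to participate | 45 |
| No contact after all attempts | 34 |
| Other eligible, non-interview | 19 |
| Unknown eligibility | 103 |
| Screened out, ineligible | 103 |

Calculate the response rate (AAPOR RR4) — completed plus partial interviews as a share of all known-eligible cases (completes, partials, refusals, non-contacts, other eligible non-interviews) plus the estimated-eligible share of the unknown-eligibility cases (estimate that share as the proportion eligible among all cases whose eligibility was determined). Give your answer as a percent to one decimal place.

Num = 190 + 9 = 199
Eligible (known) = 190 + 9 + 45 + 34 + 19 = 297
e = 297 / (297 + 103) = 297 / 400 = 0.7425
e × U = 0.7425 × 103 = 76.48
Base = 297 + 76.48 = 373.48
RR4 = 199 / 373.48 = 0.5328

53.3%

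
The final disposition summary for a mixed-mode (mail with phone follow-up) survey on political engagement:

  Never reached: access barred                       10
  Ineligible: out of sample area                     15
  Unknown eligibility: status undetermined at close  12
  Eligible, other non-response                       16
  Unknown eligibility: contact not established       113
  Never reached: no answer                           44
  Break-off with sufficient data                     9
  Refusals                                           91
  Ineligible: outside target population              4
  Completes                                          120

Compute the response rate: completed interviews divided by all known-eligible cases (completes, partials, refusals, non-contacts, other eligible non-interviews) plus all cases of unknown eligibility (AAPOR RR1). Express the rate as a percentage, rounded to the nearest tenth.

28.9%

Never reached = 44 + 10 = 54
Undetermined eligibility = 113 + 12 = 125
Screened out, ineligible = 4 + 15 = 19
Numerator = 120
Base = 120 + 9 + 91 + 54 + 16 + 125 = 415
RR1 = 120 / 415 = 0.2892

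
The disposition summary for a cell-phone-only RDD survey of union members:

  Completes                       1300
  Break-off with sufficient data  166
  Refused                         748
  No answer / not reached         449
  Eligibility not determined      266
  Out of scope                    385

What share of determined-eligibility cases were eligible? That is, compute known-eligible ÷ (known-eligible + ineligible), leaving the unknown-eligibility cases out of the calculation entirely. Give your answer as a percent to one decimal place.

87.4%

Eligible (known) = 1300 + 166 + 748 + 449 = 2663
e = 2663 / (2663 + 385) = 2663 / 3048 = 0.8737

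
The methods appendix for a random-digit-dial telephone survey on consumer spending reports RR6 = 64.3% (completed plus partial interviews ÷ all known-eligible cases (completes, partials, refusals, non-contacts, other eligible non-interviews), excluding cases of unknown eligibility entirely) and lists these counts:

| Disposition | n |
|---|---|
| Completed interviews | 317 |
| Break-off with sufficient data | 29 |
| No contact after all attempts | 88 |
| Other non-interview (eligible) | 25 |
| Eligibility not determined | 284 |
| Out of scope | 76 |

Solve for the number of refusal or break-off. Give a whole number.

79

Top → 317 + 29 = 346
RR6 = 346 / D = 0.643
D = 346 / 0.643 = 538.1
Rest of base = 459
refusal or break-off = 538.1 − 459 ≈ 79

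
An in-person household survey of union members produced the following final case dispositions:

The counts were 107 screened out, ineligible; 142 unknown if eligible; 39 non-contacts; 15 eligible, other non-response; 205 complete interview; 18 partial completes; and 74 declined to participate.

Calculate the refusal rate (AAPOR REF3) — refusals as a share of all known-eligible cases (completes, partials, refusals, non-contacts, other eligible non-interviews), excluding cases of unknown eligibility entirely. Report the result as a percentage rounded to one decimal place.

21.1%

Numerator = 74
Denominator = 205 + 18 + 74 + 39 + 15 = 351
REF3 = 74 / 351 = 0.2108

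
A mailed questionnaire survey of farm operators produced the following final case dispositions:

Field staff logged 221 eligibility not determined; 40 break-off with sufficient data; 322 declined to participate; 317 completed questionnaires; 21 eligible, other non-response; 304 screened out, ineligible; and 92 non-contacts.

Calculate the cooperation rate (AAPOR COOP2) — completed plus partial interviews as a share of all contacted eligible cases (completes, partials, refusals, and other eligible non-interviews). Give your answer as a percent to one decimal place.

Top: 317 + 40 = 357
Denom: 317 + 40 + 322 + 21 = 700
COOP2 = 357 / 700 = 0.5100

51.0%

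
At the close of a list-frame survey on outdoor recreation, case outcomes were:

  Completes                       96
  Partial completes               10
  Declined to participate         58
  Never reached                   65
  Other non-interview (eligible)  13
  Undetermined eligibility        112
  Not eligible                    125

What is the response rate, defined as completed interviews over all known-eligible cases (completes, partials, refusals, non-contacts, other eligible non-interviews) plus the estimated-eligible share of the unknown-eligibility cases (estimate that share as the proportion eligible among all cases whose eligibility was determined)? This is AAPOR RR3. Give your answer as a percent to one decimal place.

30.4%

Num → 96
Known eligible → 96 + 10 + 58 + 65 + 13 = 242
e = 242 / (242 + 125) = 242 / 367 = 0.6594
Eligible share of unknowns → 0.6594 × 112 = 73.85
Base → 242 + 73.85 = 315.85
RR3 = 96 / 315.85 = 0.3039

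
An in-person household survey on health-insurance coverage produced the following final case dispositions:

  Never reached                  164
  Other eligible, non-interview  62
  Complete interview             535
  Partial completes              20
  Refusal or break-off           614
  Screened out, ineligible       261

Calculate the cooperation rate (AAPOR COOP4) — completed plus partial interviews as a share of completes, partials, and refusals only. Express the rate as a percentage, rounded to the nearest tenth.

47.5%

Top → 535 + 20 = 555
Denominator → 535 + 20 + 614 = 1169
COOP4 = 555 / 1169 = 0.4748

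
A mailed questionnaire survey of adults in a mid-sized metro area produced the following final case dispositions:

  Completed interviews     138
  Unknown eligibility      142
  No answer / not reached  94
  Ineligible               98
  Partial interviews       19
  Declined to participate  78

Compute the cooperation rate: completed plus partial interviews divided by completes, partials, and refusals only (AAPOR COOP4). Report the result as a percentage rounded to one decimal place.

66.8%

Numerator: 138 + 19 = 157
Denom: 138 + 19 + 78 = 235
COOP4 = 157 / 235 = 0.6681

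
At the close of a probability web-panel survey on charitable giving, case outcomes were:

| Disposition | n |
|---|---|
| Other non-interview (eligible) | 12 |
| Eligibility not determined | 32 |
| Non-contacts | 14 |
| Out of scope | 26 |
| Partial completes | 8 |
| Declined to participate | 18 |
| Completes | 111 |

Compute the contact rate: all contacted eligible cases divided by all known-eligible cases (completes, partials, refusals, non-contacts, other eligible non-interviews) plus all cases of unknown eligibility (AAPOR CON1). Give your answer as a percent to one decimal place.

Numerator: 111 + 8 + 18 + 12 = 149
Denom: 111 + 8 + 18 + 14 + 12 + 32 = 195
CON1 = 149 / 195 = 0.7641

76.4%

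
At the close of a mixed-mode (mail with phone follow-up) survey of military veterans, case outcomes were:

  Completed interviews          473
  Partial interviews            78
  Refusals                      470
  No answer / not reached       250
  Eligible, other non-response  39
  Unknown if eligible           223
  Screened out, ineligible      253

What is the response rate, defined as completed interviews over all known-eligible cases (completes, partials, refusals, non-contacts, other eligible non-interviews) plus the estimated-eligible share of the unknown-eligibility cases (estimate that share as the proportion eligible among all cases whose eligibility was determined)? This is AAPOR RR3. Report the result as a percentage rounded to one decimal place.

31.6%

Numerator = 473
Determined eligible = 473 + 78 + 470 + 250 + 39 = 1310
e = 1310 / (1310 + 253) = 1310 / 1563 = 0.8381
Eligible share of unknowns = 0.8381 × 223 = 186.90
Denominator = 1310 + 186.90 = 1496.90
RR3 = 473 / 1496.90 = 0.3160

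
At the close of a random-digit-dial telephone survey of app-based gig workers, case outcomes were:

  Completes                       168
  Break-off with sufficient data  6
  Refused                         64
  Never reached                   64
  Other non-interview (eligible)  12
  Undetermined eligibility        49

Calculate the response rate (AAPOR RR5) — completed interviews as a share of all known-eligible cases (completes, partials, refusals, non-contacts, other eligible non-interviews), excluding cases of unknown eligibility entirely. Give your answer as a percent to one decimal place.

53.5%

Numerator: 168
Denominator: 168 + 6 + 64 + 64 + 12 = 314
RR5 = 168 / 314 = 0.5350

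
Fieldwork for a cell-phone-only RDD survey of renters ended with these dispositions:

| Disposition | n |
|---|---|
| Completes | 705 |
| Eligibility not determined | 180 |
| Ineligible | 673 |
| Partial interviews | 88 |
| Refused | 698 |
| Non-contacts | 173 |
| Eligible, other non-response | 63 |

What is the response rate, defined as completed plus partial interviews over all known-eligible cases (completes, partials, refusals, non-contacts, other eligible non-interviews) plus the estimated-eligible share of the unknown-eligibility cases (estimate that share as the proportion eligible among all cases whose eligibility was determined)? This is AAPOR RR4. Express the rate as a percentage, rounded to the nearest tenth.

Top = 705 + 88 = 793
Known eligible = 705 + 88 + 698 + 173 + 63 = 1727
e = 1727 / (1727 + 673) = 1727 / 2400 = 0.7196
e × U = 0.7196 × 180 = 129.53
Base = 1727 + 129.53 = 1856.53
RR4 = 793 / 1856.53 = 0.4271

42.7%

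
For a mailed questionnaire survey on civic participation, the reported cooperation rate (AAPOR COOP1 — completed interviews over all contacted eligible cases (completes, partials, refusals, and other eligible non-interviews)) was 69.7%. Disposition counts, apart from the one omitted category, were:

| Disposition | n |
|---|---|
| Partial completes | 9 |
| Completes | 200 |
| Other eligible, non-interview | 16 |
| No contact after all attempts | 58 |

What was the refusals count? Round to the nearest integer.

COOP1 = 200 / D = 0.697
D = 200 / 0.697 = 286.9
Remaining denominator categories sum to 225
refusals = 286.9 − 225 ≈ 62

62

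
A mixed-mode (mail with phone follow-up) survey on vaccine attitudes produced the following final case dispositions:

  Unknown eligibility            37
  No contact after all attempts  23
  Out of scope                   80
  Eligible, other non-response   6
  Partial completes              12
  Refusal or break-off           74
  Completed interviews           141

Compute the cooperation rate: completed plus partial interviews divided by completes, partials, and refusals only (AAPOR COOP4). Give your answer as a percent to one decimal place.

Top → 141 + 12 = 153
Denom → 141 + 12 + 74 = 227
COOP4 = 153 / 227 = 0.6740

67.4%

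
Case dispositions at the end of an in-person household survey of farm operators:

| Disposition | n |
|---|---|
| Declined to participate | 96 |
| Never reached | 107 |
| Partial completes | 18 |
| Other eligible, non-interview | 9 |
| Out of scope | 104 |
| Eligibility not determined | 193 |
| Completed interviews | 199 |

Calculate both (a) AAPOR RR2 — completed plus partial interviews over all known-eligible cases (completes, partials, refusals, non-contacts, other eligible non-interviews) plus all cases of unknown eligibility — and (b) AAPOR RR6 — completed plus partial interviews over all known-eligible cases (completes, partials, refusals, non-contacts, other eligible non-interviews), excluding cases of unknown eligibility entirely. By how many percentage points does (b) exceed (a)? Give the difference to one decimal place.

15.7

Top: 199 + 18 = 217
Denominator: 199 + 18 + 96 + 107 + 9 + 193 = 622
RR2 = 217 / 622 = 0.3489
Denominator: 199 + 18 + 96 + 107 + 9 = 429
RR6 = 217 / 429 = 0.5058
Difference = 50.58 − 34.89 = 15.69 percentage points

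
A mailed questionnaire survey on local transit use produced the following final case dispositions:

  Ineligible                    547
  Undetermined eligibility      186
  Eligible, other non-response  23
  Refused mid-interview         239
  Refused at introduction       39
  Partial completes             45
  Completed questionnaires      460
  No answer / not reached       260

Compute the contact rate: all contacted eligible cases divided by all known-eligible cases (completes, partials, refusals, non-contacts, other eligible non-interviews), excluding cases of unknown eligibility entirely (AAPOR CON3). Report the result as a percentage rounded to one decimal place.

Refusals = 39 + 239 = 278
Numerator = 460 + 45 + 278 + 23 = 806
Denominator = 460 + 45 + 278 + 260 + 23 = 1066
CON3 = 806 / 1066 = 0.7561

75.6%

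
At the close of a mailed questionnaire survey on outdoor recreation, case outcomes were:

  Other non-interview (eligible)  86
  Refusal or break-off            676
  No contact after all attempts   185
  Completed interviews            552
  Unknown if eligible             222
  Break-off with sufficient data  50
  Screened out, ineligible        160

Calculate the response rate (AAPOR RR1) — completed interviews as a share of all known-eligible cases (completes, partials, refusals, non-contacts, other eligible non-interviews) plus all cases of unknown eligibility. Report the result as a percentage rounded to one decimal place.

31.2%

Numerator: 552
Base: 552 + 50 + 676 + 185 + 86 + 222 = 1771
RR1 = 552 / 1771 = 0.3117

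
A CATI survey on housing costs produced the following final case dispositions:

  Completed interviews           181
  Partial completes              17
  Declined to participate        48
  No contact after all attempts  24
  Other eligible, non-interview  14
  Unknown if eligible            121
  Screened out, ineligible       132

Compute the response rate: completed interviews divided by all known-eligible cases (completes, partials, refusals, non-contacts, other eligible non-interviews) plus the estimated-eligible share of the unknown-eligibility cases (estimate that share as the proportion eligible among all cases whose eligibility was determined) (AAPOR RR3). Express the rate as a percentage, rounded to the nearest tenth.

Top: 181
Eligible (known): 181 + 17 + 48 + 24 + 14 = 284
e = 284 / (284 + 132) = 284 / 416 = 0.6827
Eligible share of unknowns: 0.6827 × 121 = 82.61
Denom: 284 + 82.61 = 366.61
RR3 = 181 / 366.61 = 0.4937

49.4%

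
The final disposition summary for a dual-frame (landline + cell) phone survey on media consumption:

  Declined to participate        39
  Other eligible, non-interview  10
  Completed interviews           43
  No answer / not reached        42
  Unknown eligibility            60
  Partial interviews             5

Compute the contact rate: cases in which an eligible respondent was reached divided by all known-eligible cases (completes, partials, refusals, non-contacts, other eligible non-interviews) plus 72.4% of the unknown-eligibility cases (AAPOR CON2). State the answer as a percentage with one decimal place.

Top = 43 + 5 + 39 + 10 = 97
Known eligible = 43 + 5 + 39 + 42 + 10 = 139
Eligible share of unknowns = 0.7240 × 60 = 43.44
Base = 139 + 43.44 = 182.44
CON2 = 97 / 182.44 = 0.5317

53.2%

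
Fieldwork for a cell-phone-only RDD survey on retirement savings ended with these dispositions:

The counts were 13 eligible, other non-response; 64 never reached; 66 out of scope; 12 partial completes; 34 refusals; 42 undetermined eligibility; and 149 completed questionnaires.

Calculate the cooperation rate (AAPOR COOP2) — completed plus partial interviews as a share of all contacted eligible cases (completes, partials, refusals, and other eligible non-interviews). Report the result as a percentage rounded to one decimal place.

Num = 149 + 12 = 161
Denom = 149 + 12 + 34 + 13 = 208
COOP2 = 161 / 208 = 0.7740

77.4%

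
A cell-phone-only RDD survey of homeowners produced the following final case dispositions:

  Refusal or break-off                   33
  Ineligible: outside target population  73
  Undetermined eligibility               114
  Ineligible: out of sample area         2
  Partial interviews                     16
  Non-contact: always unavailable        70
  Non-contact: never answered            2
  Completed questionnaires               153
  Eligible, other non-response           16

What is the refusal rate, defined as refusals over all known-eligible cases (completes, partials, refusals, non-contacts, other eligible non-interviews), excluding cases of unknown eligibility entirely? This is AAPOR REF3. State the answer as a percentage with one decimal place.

11.4%

No contact after all attempts = 2 + 70 = 72
Screened out, ineligible = 73 + 2 = 75
Numerator → 33
Base → 153 + 16 + 33 + 72 + 16 = 290
REF3 = 33 / 290 = 0.1138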